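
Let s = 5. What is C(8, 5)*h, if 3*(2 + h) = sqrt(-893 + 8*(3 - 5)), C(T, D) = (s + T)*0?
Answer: 0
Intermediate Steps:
C(T, D) = 0 (C(T, D) = (5 + T)*0 = 0)
h = -2 + I*sqrt(101) (h = -2 + sqrt(-893 + 8*(3 - 5))/3 = -2 + sqrt(-893 + 8*(-2))/3 = -2 + sqrt(-893 - 16)/3 = -2 + sqrt(-909)/3 = -2 + (3*I*sqrt(101))/3 = -2 + I*sqrt(101) ≈ -2.0 + 10.05*I)
C(8, 5)*h = 0*(-2 + I*sqrt(101)) = 0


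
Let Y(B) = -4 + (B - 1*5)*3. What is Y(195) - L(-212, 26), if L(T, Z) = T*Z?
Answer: 6078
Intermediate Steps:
Y(B) = -19 + 3*B (Y(B) = -4 + (B - 5)*3 = -4 + (-5 + B)*3 = -4 + (-15 + 3*B) = -19 + 3*B)
Y(195) - L(-212, 26) = (-19 + 3*195) - (-212)*26 = (-19 + 585) - 1*(-5512) = 566 + 5512 = 6078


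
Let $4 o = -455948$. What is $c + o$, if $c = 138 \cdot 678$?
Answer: $-20423$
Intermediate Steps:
$o = -113987$ ($o = \frac{1}{4} \left(-455948\right) = -113987$)
$c = 93564$
$c + o = 93564 - 113987 = -20423$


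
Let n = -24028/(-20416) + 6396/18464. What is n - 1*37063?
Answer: -109146345303/2945008 ≈ -37062.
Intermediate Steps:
n = 4486201/2945008 (n = -24028*(-1/20416) + 6396*(1/18464) = 6007/5104 + 1599/4616 = 4486201/2945008 ≈ 1.5233)
n - 1*37063 = 4486201/2945008 - 1*37063 = 4486201/2945008 - 37063 = -109146345303/2945008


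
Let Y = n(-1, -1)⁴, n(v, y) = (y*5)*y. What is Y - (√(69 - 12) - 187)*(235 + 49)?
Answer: 53733 - 284*√57 ≈ 51589.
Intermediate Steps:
n(v, y) = 5*y² (n(v, y) = (5*y)*y = 5*y²)
Y = 625 (Y = (5*(-1)²)⁴ = (5*1)⁴ = 5⁴ = 625)
Y - (√(69 - 12) - 187)*(235 + 49) = 625 - (√(69 - 12) - 187)*(235 + 49) = 625 - (√57 - 187)*284 = 625 - (-187 + √57)*284 = 625 - (-53108 + 284*√57) = 625 + (53108 - 284*√57) = 53733 - 284*√57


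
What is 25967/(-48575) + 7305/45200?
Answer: -32754721/87823600 ≈ -0.37296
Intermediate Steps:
25967/(-48575) + 7305/45200 = 25967*(-1/48575) + 7305*(1/45200) = -25967/48575 + 1461/9040 = -32754721/87823600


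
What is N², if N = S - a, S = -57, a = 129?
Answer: 34596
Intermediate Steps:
N = -186 (N = -57 - 1*129 = -57 - 129 = -186)
N² = (-186)² = 34596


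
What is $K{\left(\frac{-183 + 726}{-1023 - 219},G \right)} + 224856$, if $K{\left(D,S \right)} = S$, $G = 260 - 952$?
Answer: $224164$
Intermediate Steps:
$G = -692$ ($G = 260 - 952 = -692$)
$K{\left(\frac{-183 + 726}{-1023 - 219},G \right)} + 224856 = -692 + 224856 = 224164$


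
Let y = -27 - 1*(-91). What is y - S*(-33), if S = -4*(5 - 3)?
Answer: -200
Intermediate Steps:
y = 64 (y = -27 + 91 = 64)
S = -8 (S = -4*2 = -8)
y - S*(-33) = 64 - (-8)*(-33) = 64 - 1*264 = 64 - 264 = -200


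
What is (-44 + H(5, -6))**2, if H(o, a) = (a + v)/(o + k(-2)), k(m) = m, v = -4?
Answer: 20164/9 ≈ 2240.4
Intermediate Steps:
H(o, a) = (-4 + a)/(-2 + o) (H(o, a) = (a - 4)/(o - 2) = (-4 + a)/(-2 + o))
(-44 + H(5, -6))**2 = (-44 + (-4 - 6)/(-2 + 5))**2 = (-44 - 10/3)**2 = (-142/3)**2 = 20164/9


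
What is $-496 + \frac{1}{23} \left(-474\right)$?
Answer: $- \frac{11882}{23} \approx -516.61$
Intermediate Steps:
$-496 + \frac{1}{23} \left(-474\right) = -496 - \frac{474}{23} = - \frac{11882}{23}$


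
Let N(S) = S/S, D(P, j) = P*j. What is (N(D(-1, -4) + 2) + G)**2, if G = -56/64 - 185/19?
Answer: 2134521/23104 ≈ 92.387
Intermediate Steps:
N(S) = 1
G = -1613/152 (G = -56*1/64 - 185*1/19 = -7/8 - 185/19 = -1613/152 ≈ -10.612)
(N(D(-1, -4) + 2) + G)**2 = (1 - 1613/152)**2 = (-1461/152)**2 = 2134521/23104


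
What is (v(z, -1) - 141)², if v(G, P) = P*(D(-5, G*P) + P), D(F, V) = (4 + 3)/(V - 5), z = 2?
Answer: 19321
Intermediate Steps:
D(F, V) = 7/(-5 + V)
v(G, P) = P*(P + 7/(-5 + G*P)) (v(G, P) = P*(7/(-5 + G*P) + P) = P*(P + 7/(-5 + G*P)))
(v(z, -1) - 141)² = (-(7 - (-5 + 2*(-1)))/(-5 + 2*(-1)) - 141)² = (-(7 - (-5 - 2))/(-5 - 2) - 141)² = (-1*(7 - 1*(-7))/(-7) - 141)² = (-1*(-⅐)*(7 + 7) - 141)² = (-1*(-⅐)*14 - 141)² = (2 - 141)² = (-139)² = 19321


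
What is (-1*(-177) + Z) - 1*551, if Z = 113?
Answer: -261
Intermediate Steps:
(-1*(-177) + Z) - 1*551 = (-1*(-177) + 113) - 1*551 = (177 + 113) - 551 = 290 - 551 = -261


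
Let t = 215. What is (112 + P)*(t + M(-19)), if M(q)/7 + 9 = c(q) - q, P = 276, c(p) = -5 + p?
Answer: 45396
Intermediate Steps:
M(q) = -98 (M(q) = -63 + 7*((-5 + q) - q) = -63 + 7*(-5) = -63 - 35 = -98)
(112 + P)*(t + M(-19)) = (112 + 276)*(215 - 98) = 388*117 = 45396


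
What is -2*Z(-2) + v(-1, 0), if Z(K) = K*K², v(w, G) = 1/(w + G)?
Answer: 15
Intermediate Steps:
v(w, G) = 1/(G + w)
Z(K) = K³
-2*Z(-2) + v(-1, 0) = -2*(-2)³ + 1/(0 - 1) = -2*(-8) + 1/(-1) = 16 - 1 = 15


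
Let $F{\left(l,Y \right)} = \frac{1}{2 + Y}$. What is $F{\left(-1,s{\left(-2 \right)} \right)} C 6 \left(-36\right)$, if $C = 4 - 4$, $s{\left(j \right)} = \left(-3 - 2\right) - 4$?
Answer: $0$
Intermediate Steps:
$s{\left(j \right)} = -9$ ($s{\left(j \right)} = -5 - 4 = -9$)
$C = 0$ ($C = 4 - 4 = 0$)
$F{\left(-1,s{\left(-2 \right)} \right)} C 6 \left(-36\right) = \frac{1}{2 - 9} \cdot 0 \cdot 6 \left(-36\right) = \frac{1}{-7} \cdot 0 \cdot 6 \left(-36\right) = \left(- \frac{1}{7}\right) 0 \cdot 6 \left(-36\right) = 0 \cdot 6 \left(-36\right) = 0 \left(-36\right) = 0$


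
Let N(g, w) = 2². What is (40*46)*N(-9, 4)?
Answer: 7360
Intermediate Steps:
N(g, w) = 4
(40*46)*N(-9, 4) = (40*46)*4 = 1840*4 = 7360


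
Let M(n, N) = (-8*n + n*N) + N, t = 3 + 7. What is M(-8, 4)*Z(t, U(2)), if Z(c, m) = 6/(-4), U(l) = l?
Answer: -54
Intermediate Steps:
t = 10
Z(c, m) = -3/2 (Z(c, m) = 6*(-¼) = -3/2)
M(n, N) = N - 8*n + N*n (M(n, N) = (-8*n + N*n) + N = N - 8*n + N*n)
M(-8, 4)*Z(t, U(2)) = (4 - 8*(-8) + 4*(-8))*(-3/2) = (4 + 64 - 32)*(-3/2) = 36*(-3/2) = -54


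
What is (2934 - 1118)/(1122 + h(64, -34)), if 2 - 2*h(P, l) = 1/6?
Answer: 21792/13475 ≈ 1.6172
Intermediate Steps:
h(P, l) = 11/12 (h(P, l) = 1 - ½/6 = 1 - ½*⅙ = 1 - 1/12 = 11/12)
(2934 - 1118)/(1122 + h(64, -34)) = (2934 - 1118)/(1122 + 11/12) = 1816/(13475/12) = 1816*(12/13475) = 21792/13475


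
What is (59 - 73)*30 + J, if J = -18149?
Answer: -18569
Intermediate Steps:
(59 - 73)*30 + J = (59 - 73)*30 - 18149 = -14*30 - 18149 = -420 - 18149 = -18569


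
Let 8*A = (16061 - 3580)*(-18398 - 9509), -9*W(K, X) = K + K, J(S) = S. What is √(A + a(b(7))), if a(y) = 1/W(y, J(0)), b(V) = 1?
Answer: I*√696614606/4 ≈ 6598.4*I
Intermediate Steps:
W(K, X) = -2*K/9 (W(K, X) = -(K + K)/9 = -2*K/9)
A = -348307267/8 (A = ((16061 - 3580)*(-18398 - 9509))/8 = (12481*(-27907))/8 = (⅛)*(-348307267) = -348307267/8 ≈ -4.3538e+7)
a(y) = -9/(2*y) (a(y) = 1/(-2*y/9) = -9/(2*y))
√(A + a(b(7))) = √(-348307267/8 - 9/2/1) = √(-348307267/8 - 9/2*1) = √(-348307267/8 - 9/2) = √(-348307303/8) = I*√696614606/4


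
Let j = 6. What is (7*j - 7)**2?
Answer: 1225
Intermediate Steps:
(7*j - 7)**2 = (7*6 - 7)**2 = (42 - 7)**2 = 35**2 = 1225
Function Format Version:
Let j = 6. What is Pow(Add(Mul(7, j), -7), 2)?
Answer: 1225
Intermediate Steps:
Pow(Add(Mul(7, j), -7), 2) = Pow(Add(Mul(7, 6), -7), 2) = Pow(Add(42, -7), 2) = Pow(35, 2) = 1225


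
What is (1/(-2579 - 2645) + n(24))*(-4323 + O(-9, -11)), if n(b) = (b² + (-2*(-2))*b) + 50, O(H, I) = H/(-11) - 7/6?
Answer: -1076228353907/344784 ≈ -3.1215e+6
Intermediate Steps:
O(H, I) = -7/6 - H/11 (O(H, I) = H*(-1/11) - 7*⅙ = -H/11 - 7/6 = -7/6 - H/11)
n(b) = 50 + b² + 4*b (n(b) = (b² + 4*b) + 50 = 50 + b² + 4*b)
(1/(-2579 - 2645) + n(24))*(-4323 + O(-9, -11)) = (1/(-2579 - 2645) + (50 + 24² + 4*24))*(-4323 + (-7/6 - 1/11*(-9))) = (1/(-5224) + (50 + 576 + 96))*(-4323 + (-7/6 + 9/11)) = (-1/5224 + 722)*(-4323 - 23/66) = (3771727/5224)*(-285341/66) = -1076228353907/344784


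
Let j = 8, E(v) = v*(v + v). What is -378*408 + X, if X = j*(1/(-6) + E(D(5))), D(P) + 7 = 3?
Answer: -461908/3 ≈ -1.5397e+5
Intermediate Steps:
D(P) = -4 (D(P) = -7 + 3 = -4)
E(v) = 2*v² (E(v) = v*(2*v) = 2*v²)
X = 764/3 (X = 8*(1/(-6) + 2*(-4)²) = 8*(-⅙ + 2*16) = 8*(-⅙ + 32) = 8*(191/6) = 764/3 ≈ 254.67)
-378*408 + X = -378*408 + 764/3 = -154224 + 764/3 = -461908/3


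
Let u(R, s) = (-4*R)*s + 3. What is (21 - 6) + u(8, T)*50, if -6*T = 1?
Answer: 1295/3 ≈ 431.67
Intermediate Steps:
T = -⅙ (T = -⅙*1 = -⅙ ≈ -0.16667)
u(R, s) = 3 - 4*R*s (u(R, s) = -4*R*s + 3 = 3 - 4*R*s)
(21 - 6) + u(8, T)*50 = (21 - 6) + (3 - 4*8*(-⅙))*50 = 15 + (3 + 16/3)*50 = 15 + (25/3)*50 = 15 + 1250/3 = 1295/3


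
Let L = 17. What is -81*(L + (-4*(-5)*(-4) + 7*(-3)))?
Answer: 6804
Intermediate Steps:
-81*(L + (-4*(-5)*(-4) + 7*(-3))) = -81*(17 + (-4*(-5)*(-4) + 7*(-3))) = -81*(17 + (20*(-4) - 21)) = -81*(17 + (-80 - 21)) = -81*(17 - 101) = -81*(-84) = 6804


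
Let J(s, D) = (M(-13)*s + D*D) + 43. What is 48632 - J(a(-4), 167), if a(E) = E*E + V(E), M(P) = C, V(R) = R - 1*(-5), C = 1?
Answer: 20683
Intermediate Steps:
V(R) = 5 + R (V(R) = R + 5 = 5 + R)
M(P) = 1
a(E) = 5 + E + E² (a(E) = E*E + (5 + E) = E² + (5 + E) = 5 + E + E²)
J(s, D) = 43 + s + D² (J(s, D) = (1*s + D*D) + 43 = (s + D²) + 43 = 43 + s + D²)
48632 - J(a(-4), 167) = 48632 - (43 + (5 - 4 + (-4)²) + 167²) = 48632 - (43 + (5 - 4 + 16) + 27889) = 48632 - (43 + 17 + 27889) = 48632 - 1*27949 = 48632 - 27949 = 20683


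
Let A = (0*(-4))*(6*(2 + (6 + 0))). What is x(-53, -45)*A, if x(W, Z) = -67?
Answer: 0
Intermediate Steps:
A = 0 (A = 0*(6*(2 + 6)) = 0*(6*8) = 0*48 = 0)
x(-53, -45)*A = -67*0 = 0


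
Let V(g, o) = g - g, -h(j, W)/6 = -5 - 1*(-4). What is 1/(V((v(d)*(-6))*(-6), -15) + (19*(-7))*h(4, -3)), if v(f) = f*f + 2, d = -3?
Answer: -1/798 ≈ -0.0012531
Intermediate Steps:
v(f) = 2 + f² (v(f) = f² + 2 = 2 + f²)
h(j, W) = 6 (h(j, W) = -6*(-5 - 1*(-4)) = -6*(-5 + 4) = -6*(-1) = 6)
V(g, o) = 0
1/(V((v(d)*(-6))*(-6), -15) + (19*(-7))*h(4, -3)) = 1/(0 + (19*(-7))*6) = 1/(0 - 133*6) = 1/(0 - 798) = 1/(-798) = -1/798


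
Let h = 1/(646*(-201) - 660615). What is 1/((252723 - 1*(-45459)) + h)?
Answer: 790461/235701241901 ≈ 3.3537e-6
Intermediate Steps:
h = -1/790461 (h = 1/(-129846 - 660615) = 1/(-790461) = -1/790461 ≈ -1.2651e-6)
1/((252723 - 1*(-45459)) + h) = 1/((252723 - 1*(-45459)) - 1/790461) = 1/((252723 + 45459) - 1/790461) = 1/(298182 - 1/790461) = 1/(235701241901/790461) = 790461/235701241901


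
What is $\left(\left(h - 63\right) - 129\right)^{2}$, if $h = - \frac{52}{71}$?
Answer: $\frac{187251856}{5041} \approx 37146.0$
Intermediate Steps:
$h = - \frac{52}{71}$ ($h = \left(-52\right) \frac{1}{71} = - \frac{52}{71} \approx -0.73239$)
$\left(\left(h - 63\right) - 129\right)^{2} = \left(\left(- \frac{52}{71} - 63\right) - 129\right)^{2} = \left(- \frac{4525}{71} - 129\right)^{2} = \left(- \frac{13684}{71}\right)^{2} = \frac{187251856}{5041}$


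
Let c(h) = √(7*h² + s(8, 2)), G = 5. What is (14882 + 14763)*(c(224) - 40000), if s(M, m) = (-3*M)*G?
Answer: -1185800000 + 59290*√87778 ≈ -1.1682e+9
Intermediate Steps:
s(M, m) = -15*M (s(M, m) = -3*M*5 = -15*M)
c(h) = √(-120 + 7*h²) (c(h) = √(7*h² - 15*8) = √(7*h² - 120) = √(-120 + 7*h²))
(14882 + 14763)*(c(224) - 40000) = (14882 + 14763)*(√(-120 + 7*224²) - 40000) = 29645*(√(-120 + 7*50176) - 40000) = 29645*(√(-120 + 351232) - 40000) = 29645*(√351112 - 40000) = 29645*(2*√87778 - 40000) = 29645*(-40000 + 2*√87778) = -1185800000 + 59290*√87778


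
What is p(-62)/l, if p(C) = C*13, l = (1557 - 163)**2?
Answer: -403/971618 ≈ -0.00041477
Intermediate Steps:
l = 1943236 (l = 1394**2 = 1943236)
p(C) = 13*C
p(-62)/l = (13*(-62))/1943236 = -806*1/1943236 = -403/971618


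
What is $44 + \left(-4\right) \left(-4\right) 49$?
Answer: $828$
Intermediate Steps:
$44 + \left(-4\right) \left(-4\right) 49 = 44 + 16 \cdot 49 = 44 + 784 = 828$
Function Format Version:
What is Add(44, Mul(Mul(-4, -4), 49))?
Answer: 828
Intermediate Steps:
Add(44, Mul(Mul(-4, -4), 49)) = Add(44, Mul(16, 49)) = Add(44, 784) = 828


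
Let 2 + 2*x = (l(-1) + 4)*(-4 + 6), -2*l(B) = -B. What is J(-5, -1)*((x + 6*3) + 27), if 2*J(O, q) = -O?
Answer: 475/4 ≈ 118.75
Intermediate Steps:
l(B) = B/2 (l(B) = -(-1)*B/2 = B/2)
J(O, q) = -O/2 (J(O, q) = (-O)/2 = -O/2)
x = 5/2 (x = -1 + (((1/2)*(-1) + 4)*(-4 + 6))/2 = -1 + ((-1/2 + 4)*2)/2 = -1 + ((7/2)*2)/2 = -1 + (1/2)*7 = -1 + 7/2 = 5/2 ≈ 2.5000)
J(-5, -1)*((x + 6*3) + 27) = (-1/2*(-5))*((5/2 + 6*3) + 27) = 5*((5/2 + 18) + 27)/2 = 5*(41/2 + 27)/2 = (5/2)*(95/2) = 475/4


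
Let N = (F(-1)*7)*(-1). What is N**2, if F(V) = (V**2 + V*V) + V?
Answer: 49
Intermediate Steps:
F(V) = V + 2*V**2 (F(V) = (V**2 + V**2) + V = 2*V**2 + V = V + 2*V**2)
N = -7 (N = (-(1 + 2*(-1))*7)*(-1) = (-(1 - 2)*7)*(-1) = (-1*(-1)*7)*(-1) = (1*7)*(-1) = 7*(-1) = -7)
N**2 = (-7)**2 = 49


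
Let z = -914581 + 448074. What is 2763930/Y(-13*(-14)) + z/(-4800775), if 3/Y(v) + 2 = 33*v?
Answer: 26555704100027507/4800775 ≈ 5.5315e+9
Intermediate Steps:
Y(v) = 3/(-2 + 33*v)
z = -466507
2763930/Y(-13*(-14)) + z/(-4800775) = 2763930/((3/(-2 + 33*(-13*(-14))))) - 466507/(-4800775) = 2763930/((3/(-2 + 33*182))) - 466507*(-1/4800775) = 2763930/((3/(-2 + 6006))) + 466507/4800775 = 2763930/((3/6004)) + 466507/4800775 = 2763930/((3*(1/6004))) + 466507/4800775 = 2763930/(3/6004) + 466507/4800775 = 2763930*(6004/3) + 466507/4800775 = 5531545240 + 466507/4800775 = 26555704100027507/4800775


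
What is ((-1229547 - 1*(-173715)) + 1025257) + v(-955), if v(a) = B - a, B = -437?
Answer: -30057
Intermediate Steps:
v(a) = -437 - a
((-1229547 - 1*(-173715)) + 1025257) + v(-955) = ((-1229547 - 1*(-173715)) + 1025257) + (-437 - 1*(-955)) = ((-1229547 + 173715) + 1025257) + (-437 + 955) = (-1055832 + 1025257) + 518 = -30575 + 518 = -30057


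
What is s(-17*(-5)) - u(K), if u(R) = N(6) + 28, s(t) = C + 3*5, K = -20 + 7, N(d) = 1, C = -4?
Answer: -18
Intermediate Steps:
K = -13
s(t) = 11 (s(t) = -4 + 3*5 = -4 + 15 = 11)
u(R) = 29 (u(R) = 1 + 28 = 29)
s(-17*(-5)) - u(K) = 11 - 1*29 = 11 - 29 = -18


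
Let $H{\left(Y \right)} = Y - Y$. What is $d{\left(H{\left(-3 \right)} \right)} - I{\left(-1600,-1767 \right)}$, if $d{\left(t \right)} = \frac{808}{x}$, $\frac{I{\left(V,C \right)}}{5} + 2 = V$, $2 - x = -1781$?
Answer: $\frac{14282638}{1783} \approx 8010.5$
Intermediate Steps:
$x = 1783$ ($x = 2 - -1781 = 2 + 1781 = 1783$)
$H{\left(Y \right)} = 0$
$I{\left(V,C \right)} = -10 + 5 V$
$d{\left(t \right)} = \frac{808}{1783}$
$d{\left(H{\left(-3 \right)} \right)} - I{\left(-1600,-1767 \right)} = \frac{808}{1783} - \left(-10 + 5 \left(-1600\right)\right) = \frac{808}{1783} - \left(-10 - 8000\right) = \frac{808}{1783} - -8010 = \frac{808}{1783} + 8010 = \frac{14282638}{1783}$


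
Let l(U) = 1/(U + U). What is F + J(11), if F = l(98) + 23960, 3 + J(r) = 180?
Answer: 4730853/196 ≈ 24137.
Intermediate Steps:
J(r) = 177 (J(r) = -3 + 180 = 177)
l(U) = 1/(2*U)
F = 4696161/196 (F = (½)/98 + 23960 = (½)*(1/98) + 23960 = 1/196 + 23960 = 4696161/196 ≈ 23960.)
F + J(11) = 4696161/196 + 177 = 4730853/196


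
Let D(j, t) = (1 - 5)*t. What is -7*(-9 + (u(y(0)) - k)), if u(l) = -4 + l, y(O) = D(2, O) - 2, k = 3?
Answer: 126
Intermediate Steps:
D(j, t) = -4*t
y(O) = -2 - 4*O (y(O) = -4*O - 2 = -2 - 4*O)
-7*(-9 + (u(y(0)) - k)) = -7*(-9 + ((-4 + (-2 - 4*0)) - 1*3)) = -7*(-9 + ((-4 + (-2 + 0)) - 3)) = -7*(-9 + ((-4 - 2) - 3)) = -7*(-9 + (-6 - 3)) = -7*(-9 - 9) = -7*(-18) = 126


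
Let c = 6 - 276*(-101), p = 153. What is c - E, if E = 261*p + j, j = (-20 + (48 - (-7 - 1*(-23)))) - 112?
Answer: -11951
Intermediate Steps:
j = -100 (j = (-20 + (48 - (-7 + 23))) - 112 = (-20 + (48 - 1*16)) - 112 = (-20 + (48 - 16)) - 112 = (-20 + 32) - 112 = 12 - 112 = -100)
c = 27882 (c = 6 + 27876 = 27882)
E = 39833 (E = 261*153 - 100 = 39933 - 100 = 39833)
c - E = 27882 - 1*39833 = 27882 - 39833 = -11951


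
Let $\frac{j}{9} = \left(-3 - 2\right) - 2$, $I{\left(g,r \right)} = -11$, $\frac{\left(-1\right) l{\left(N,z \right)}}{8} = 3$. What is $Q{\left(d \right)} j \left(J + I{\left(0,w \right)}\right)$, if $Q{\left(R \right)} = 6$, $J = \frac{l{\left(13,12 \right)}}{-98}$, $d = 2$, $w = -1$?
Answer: $\frac{28458}{7} \approx 4065.4$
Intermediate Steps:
$l{\left(N,z \right)} = -24$ ($l{\left(N,z \right)} = \left(-8\right) 3 = -24$)
$J = \frac{12}{49}$ ($J = - \frac{24}{-98} = \left(-24\right) \left(- \frac{1}{98}\right) = \frac{12}{49} \approx 0.2449$)
$j = -63$ ($j = 9 \left(\left(-3 - 2\right) - 2\right) = 9 \left(-5 - 2\right) = 9 \left(-7\right) = -63$)
$Q{\left(d \right)} j \left(J + I{\left(0,w \right)}\right) = 6 \left(-63\right) \left(\frac{12}{49} - 11\right) = \left(-378\right) \left(- \frac{527}{49}\right) = \frac{28458}{7}$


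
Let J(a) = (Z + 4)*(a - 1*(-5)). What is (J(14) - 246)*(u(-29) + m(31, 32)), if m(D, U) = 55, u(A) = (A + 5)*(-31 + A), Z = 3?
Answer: -168935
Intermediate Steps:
u(A) = (-31 + A)*(5 + A) (u(A) = (5 + A)*(-31 + A) = (-31 + A)*(5 + A))
J(a) = 35 + 7*a (J(a) = (3 + 4)*(a - 1*(-5)) = 7*(a + 5) = 7*(5 + a) = 35 + 7*a)
(J(14) - 246)*(u(-29) + m(31, 32)) = ((35 + 7*14) - 246)*((-155 + (-29)² - 26*(-29)) + 55) = ((35 + 98) - 246)*((-155 + 841 + 754) + 55) = (133 - 246)*(1440 + 55) = -113*1495 = -168935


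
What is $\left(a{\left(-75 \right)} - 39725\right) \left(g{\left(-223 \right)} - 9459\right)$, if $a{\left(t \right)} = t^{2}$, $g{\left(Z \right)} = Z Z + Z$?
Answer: $-1365602700$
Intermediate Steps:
$g{\left(Z \right)} = Z + Z^{2}$ ($g{\left(Z \right)} = Z^{2} + Z = Z + Z^{2}$)
$\left(a{\left(-75 \right)} - 39725\right) \left(g{\left(-223 \right)} - 9459\right) = \left(\left(-75\right)^{2} - 39725\right) \left(- 223 \left(1 - 223\right) - 9459\right) = \left(5625 - 39725\right) \left(\left(-223\right) \left(-222\right) - 9459\right) = - 34100 \left(49506 - 9459\right) = \left(-34100\right) 40047 = -1365602700$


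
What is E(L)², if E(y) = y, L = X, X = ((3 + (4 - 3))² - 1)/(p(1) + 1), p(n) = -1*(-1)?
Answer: 225/4 ≈ 56.250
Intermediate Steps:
p(n) = 1
X = 15/2 (X = ((3 + (4 - 3))² - 1)/(1 + 1) = ((3 + 1)² - 1)/2 = (4² - 1)*(½) = (16 - 1)*(½) = 15*(½) = 15/2 ≈ 7.5000)
L = 15/2 ≈ 7.5000
E(L)² = (15/2)² = 225/4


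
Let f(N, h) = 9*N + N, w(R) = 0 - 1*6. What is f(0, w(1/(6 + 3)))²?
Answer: 0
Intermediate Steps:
w(R) = -6 (w(R) = 0 - 6 = -6)
f(N, h) = 10*N
f(0, w(1/(6 + 3)))² = (10*0)² = 0² = 0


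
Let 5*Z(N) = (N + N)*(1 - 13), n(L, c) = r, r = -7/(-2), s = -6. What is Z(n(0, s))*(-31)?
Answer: 2604/5 ≈ 520.80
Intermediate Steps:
r = 7/2 (r = -7*(-½) = 7/2 ≈ 3.5000)
n(L, c) = 7/2
Z(N) = -24*N/5 (Z(N) = ((N + N)*(1 - 13))/5 = ((2*N)*(-12))/5 = (-24*N)/5 = -24*N/5)
Z(n(0, s))*(-31) = -24/5*7/2*(-31) = -84/5*(-31) = 2604/5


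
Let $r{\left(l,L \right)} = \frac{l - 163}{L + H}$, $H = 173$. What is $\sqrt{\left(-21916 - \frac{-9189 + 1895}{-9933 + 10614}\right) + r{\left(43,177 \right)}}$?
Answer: $\frac{i \sqrt{12444747885570}}{23835} \approx 148.01 i$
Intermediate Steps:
$r{\left(l,L \right)} = \frac{-163 + l}{173 + L}$ ($r{\left(l,L \right)} = \frac{l - 163}{L + 173} = \frac{-163 + l}{173 + L}$)
$\sqrt{\left(-21916 - \frac{-9189 + 1895}{-9933 + 10614}\right) + r{\left(43,177 \right)}} = \sqrt{\left(-21916 - \frac{-9189 + 1895}{-9933 + 10614}\right) + \frac{-163 + 43}{173 + 177}} = \sqrt{\left(-21916 - - \frac{7294}{681}\right) + \frac{1}{350} \left(-120\right)} = \sqrt{\left(-21916 - \left(-7294\right) \frac{1}{681}\right) + \frac{1}{350} \left(-120\right)} = \sqrt{\left(-21916 - - \frac{7294}{681}\right) - \frac{12}{35}} = \sqrt{\left(-21916 + \frac{7294}{681}\right) - \frac{12}{35}} = \sqrt{- \frac{14917502}{681} - \frac{12}{35}} = \sqrt{- \frac{522120742}{23835}} = \frac{i \sqrt{12444747885570}}{23835}$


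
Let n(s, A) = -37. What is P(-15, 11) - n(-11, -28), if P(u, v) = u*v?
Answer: -128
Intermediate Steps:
P(-15, 11) - n(-11, -28) = -15*11 - 1*(-37) = -165 + 37 = -128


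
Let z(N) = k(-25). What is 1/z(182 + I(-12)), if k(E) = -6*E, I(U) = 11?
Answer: 1/150 ≈ 0.0066667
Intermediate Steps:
z(N) = 150 (z(N) = -6*(-25) = 150)
1/z(182 + I(-12)) = 1/150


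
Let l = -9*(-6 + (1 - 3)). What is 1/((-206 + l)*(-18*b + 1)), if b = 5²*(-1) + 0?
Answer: -1/60434 ≈ -1.6547e-5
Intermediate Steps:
b = -25 (b = 25*(-1) + 0 = -25 + 0 = -25)
l = 72 (l = -9*(-6 - 2) = -9*(-8) = 72)
1/((-206 + l)*(-18*b + 1)) = 1/((-206 + 72)*(-18*(-25) + 1)) = 1/((-134)*(450 + 1)) = -1/134/451 = -1/134*1/451 = -1/60434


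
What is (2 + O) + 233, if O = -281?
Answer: -46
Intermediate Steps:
(2 + O) + 233 = (2 - 281) + 233 = -279 + 233 = -46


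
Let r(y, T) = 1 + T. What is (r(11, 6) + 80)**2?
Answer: 7569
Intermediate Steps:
(r(11, 6) + 80)**2 = ((1 + 6) + 80)**2 = (7 + 80)**2 = 87**2 = 7569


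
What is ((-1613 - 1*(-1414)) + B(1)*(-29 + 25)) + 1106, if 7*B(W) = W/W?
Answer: 6345/7 ≈ 906.43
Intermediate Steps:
B(W) = ⅐ (B(W) = (W/W)/7 = (⅐)*1 = ⅐)
((-1613 - 1*(-1414)) + B(1)*(-29 + 25)) + 1106 = ((-1613 - 1*(-1414)) + (-29 + 25)/7) + 1106 = ((-1613 + 1414) + (⅐)*(-4)) + 1106 = (-199 - 4/7) + 1106 = -1397/7 + 1106 = 6345/7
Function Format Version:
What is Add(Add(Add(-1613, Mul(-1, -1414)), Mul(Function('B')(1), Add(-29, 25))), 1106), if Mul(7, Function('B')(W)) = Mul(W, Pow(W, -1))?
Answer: Rational(6345, 7) ≈ 906.43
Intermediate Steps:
Function('B')(W) = Rational(1, 7) (Function('B')(W) = Mul(Rational(1, 7), Mul(W, Pow(W, -1))) = Mul(Rational(1, 7), 1) = Rational(1, 7))
Add(Add(Add(-1613, Mul(-1, -1414)), Mul(Function('B')(1), Add(-29, 25))), 1106) = Add(Add(Add(-1613, Mul(-1, -1414)), Mul(Rational(1, 7), Add(-29, 25))), 1106) = Add(Add(Add(-1613, 1414), Mul(Rational(1, 7), -4)), 1106) = Add(Add(-199, Rational(-4, 7)), 1106) = Add(Rational(-1397, 7), 1106) = Rational(6345, 7)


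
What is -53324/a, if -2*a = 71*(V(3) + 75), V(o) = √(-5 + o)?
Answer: 7998600/399517 - 106648*I*√2/399517 ≈ 20.021 - 0.37751*I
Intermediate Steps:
a = -5325/2 - 71*I*√2/2 (a = -71*(√(-5 + 3) + 75)/2 = -71*(√(-2) + 75)/2 = -71*(I*√2 + 75)/2 = -71*(75 + I*√2)/2 = -(5325 + 71*I*√2)/2 = -5325/2 - 71*I*√2/2 ≈ -2662.5 - 50.205*I)
-53324/a = -53324/(-5325/2 - 71*I*√2/2)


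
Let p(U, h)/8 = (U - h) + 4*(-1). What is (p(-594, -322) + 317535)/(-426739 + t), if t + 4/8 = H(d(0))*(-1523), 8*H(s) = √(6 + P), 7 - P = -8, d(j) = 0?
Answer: -2870666374752/3884924581649 + 1280648056*√21/3884924581649 ≈ -0.73741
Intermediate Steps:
P = 15 (P = 7 - 1*(-8) = 7 + 8 = 15)
p(U, h) = -32 - 8*h + 8*U (p(U, h) = 8*((U - h) + 4*(-1)) = 8*((U - h) - 4) = 8*(-4 + U - h) = -32 - 8*h + 8*U)
H(s) = √21/8 (H(s) = √(6 + 15)/8 = √21/8)
t = -½ - 1523*√21/8 (t = -½ + (√21/8)*(-1523) = -½ - 1523*√21/8 ≈ -872.91)
(p(-594, -322) + 317535)/(-426739 + t) = ((-32 - 8*(-322) + 8*(-594)) + 317535)/(-426739 + (-½ - 1523*√21/8)) = ((-32 + 2576 - 4752) + 317535)/(-853479/2 - 1523*√21/8) = (-2208 + 317535)/(-853479/2 - 1523*√21/8) = 315327/(-853479/2 - 1523*√21/8)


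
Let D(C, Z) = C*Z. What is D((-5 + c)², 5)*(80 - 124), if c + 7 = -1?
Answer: -37180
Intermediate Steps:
c = -8 (c = -7 - 1 = -8)
D((-5 + c)², 5)*(80 - 124) = ((-5 - 8)²*5)*(80 - 124) = ((-13)²*5)*(-44) = (169*5)*(-44) = 845*(-44) = -37180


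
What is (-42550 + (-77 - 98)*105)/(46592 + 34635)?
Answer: -60925/81227 ≈ -0.75006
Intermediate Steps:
(-42550 + (-77 - 98)*105)/(46592 + 34635) = (-42550 - 175*105)/81227 = (-42550 - 18375)*(1/81227) = -60925*1/81227 = -60925/81227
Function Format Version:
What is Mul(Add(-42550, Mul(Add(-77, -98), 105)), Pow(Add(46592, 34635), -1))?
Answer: Rational(-60925, 81227) ≈ -0.75006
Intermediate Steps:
Mul(Add(-42550, Mul(Add(-77, -98), 105)), Pow(Add(46592, 34635), -1)) = Mul(Add(-42550, Mul(-175, 105)), Pow(81227, -1)) = Mul(Add(-42550, -18375), Rational(1, 81227)) = Mul(-60925, Rational(1, 81227)) = Rational(-60925, 81227)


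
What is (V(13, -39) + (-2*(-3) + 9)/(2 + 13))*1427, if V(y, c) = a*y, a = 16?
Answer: 298243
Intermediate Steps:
V(y, c) = 16*y
(V(13, -39) + (-2*(-3) + 9)/(2 + 13))*1427 = (16*13 + (-2*(-3) + 9)/(2 + 13))*1427 = (208 + (6 + 9)/15)*1427 = (208 + 15*(1/15))*1427 = (208 + 1)*1427 = 209*1427 = 298243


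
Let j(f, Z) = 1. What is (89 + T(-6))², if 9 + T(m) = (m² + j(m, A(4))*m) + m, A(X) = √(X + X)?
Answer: 10816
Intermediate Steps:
A(X) = √2*√X (A(X) = √(2*X) = √2*√X)
T(m) = -9 + m² + 2*m (T(m) = -9 + ((m² + 1*m) + m) = -9 + ((m² + m) + m) = -9 + ((m + m²) + m) = -9 + (m² + 2*m) = -9 + m² + 2*m)
(89 + T(-6))² = (89 + (-9 + (-6)² + 2*(-6)))² = (89 + (-9 + 36 - 12))² = (89 + 15)² = 104² = 10816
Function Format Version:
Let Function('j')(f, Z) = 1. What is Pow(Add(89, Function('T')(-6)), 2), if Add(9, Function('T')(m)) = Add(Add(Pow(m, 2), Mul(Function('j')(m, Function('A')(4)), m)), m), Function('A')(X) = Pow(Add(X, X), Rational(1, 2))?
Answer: 10816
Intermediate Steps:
Function('A')(X) = Mul(Pow(2, Rational(1, 2)), Pow(X, Rational(1, 2))) (Function('A')(X) = Pow(Mul(2, X), Rational(1, 2)) = Mul(Pow(2, Rational(1, 2)), Pow(X, Rational(1, 2))))
Function('T')(m) = Add(-9, Pow(m, 2), Mul(2, m)) (Function('T')(m) = Add(-9, Add(Add(Pow(m, 2), Mul(1, m)), m)) = Add(-9, Add(Add(Pow(m, 2), m), m)) = Add(-9, Add(Add(m, Pow(m, 2)), m)) = Add(-9, Add(Pow(m, 2), Mul(2, m))) = Add(-9, Pow(m, 2), Mul(2, m)))
Pow(Add(89, Function('T')(-6)), 2) = Pow(Add(89, Add(-9, Pow(-6, 2), Mul(2, -6))), 2) = Pow(Add(89, Add(-9, 36, -12)), 2) = Pow(Add(89, 15), 2) = Pow(104, 2) = 10816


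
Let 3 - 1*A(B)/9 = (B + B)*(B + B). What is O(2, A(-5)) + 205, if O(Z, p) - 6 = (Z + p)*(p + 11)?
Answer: 751013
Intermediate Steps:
A(B) = 27 - 36*B² (A(B) = 27 - 9*(B + B)*(B + B) = 27 - 9*2*B*2*B = 27 - 36*B²)
O(Z, p) = 6 + (11 + p)*(Z + p) (O(Z, p) = 6 + (Z + p)*(p + 11) = 6 + (Z + p)*(11 + p) = 6 + (11 + p)*(Z + p))
O(2, A(-5)) + 205 = (6 + (27 - 36*(-5)²)² + 11*2 + 11*(27 - 36*(-5)²) + 2*(27 - 36*(-5)²)) + 205 = (6 + (27 - 36*25)² + 22 + 11*(27 - 36*25) + 2*(27 - 36*25)) + 205 = (6 + (27 - 900)² + 22 + 11*(27 - 900) + 2*(27 - 900)) + 205 = (6 + (-873)² + 22 + 11*(-873) + 2*(-873)) + 205 = (6 + 762129 + 22 - 9603 - 1746) + 205 = 750808 + 205 = 751013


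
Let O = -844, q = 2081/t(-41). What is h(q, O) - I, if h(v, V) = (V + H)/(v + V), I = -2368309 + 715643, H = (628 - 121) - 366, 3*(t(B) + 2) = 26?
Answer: 17579422302/10637 ≈ 1.6527e+6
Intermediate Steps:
t(B) = 20/3 (t(B) = -2 + (⅓)*26 = -2 + 26/3 = 20/3)
q = 6243/20 (q = 2081/(20/3) = 2081*(3/20) = 6243/20 ≈ 312.15)
H = 141 (H = 507 - 366 = 141)
I = -1652666
h(v, V) = (141 + V)/(V + v) (h(v, V) = (V + 141)/(v + V) = (141 + V)/(V + v))
h(q, O) - I = (141 - 844)/(-844 + 6243/20) - 1*(-1652666) = -703/(-10637/20) + 1652666 = -20/10637*(-703) + 1652666 = 14060/10637 + 1652666 = 17579422302/10637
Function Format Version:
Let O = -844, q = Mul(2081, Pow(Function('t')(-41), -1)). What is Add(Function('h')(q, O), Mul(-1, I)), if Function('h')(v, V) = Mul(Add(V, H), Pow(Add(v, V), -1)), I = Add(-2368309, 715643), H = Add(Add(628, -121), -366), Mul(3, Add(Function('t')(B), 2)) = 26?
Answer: Rational(17579422302, 10637) ≈ 1.6527e+6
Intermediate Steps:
Function('t')(B) = Rational(20, 3) (Function('t')(B) = Add(-2, Mul(Rational(1, 3), 26)) = Add(-2, Rational(26, 3)) = Rational(20, 3))
q = Rational(6243, 20) (q = Mul(2081, Pow(Rational(20, 3), -1)) = Mul(2081, Rational(3, 20)) = Rational(6243, 20) ≈ 312.15)
H = 141 (H = Add(507, -366) = 141)
I = -1652666
Function('h')(v, V) = Mul(Pow(Add(V, v), -1), Add(141, V)) (Function('h')(v, V) = Mul(Add(V, 141), Pow(Add(v, V), -1)) = Mul(Add(141, V), Pow(Add(V, v), -1)) = Mul(Pow(Add(V, v), -1), Add(141, V)))
Add(Function('h')(q, O), Mul(-1, I)) = Add(Mul(Pow(Add(-844, Rational(6243, 20)), -1), Add(141, -844)), Mul(-1, -1652666)) = Add(Mul(Pow(Rational(-10637, 20), -1), -703), 1652666) = Add(Mul(Rational(-20, 10637), -703), 1652666) = Add(Rational(14060, 10637), 1652666) = Rational(17579422302, 10637)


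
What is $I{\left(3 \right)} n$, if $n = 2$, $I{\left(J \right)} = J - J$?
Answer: $0$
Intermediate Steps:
$I{\left(J \right)} = 0$
$I{\left(3 \right)} n = 0 \cdot 2 = 0$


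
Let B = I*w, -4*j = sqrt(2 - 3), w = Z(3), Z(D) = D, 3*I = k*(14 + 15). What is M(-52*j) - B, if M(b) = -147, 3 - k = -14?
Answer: -640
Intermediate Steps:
k = 17 (k = 3 - 1*(-14) = 3 + 14 = 17)
I = 493/3 (I = (17*(14 + 15))/3 = (17*29)/3 = (1/3)*493 = 493/3 ≈ 164.33)
w = 3
j = -I/4 (j = -sqrt(2 - 3)/4 = -I/4 ≈ -0.25*I)
B = 493 (B = (493/3)*3 = 493)
M(-52*j) - B = -147 - 1*493 = -147 - 493 = -640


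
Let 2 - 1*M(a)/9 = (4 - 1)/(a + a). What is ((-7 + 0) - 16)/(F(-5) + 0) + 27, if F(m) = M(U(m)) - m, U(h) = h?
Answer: 6709/257 ≈ 26.105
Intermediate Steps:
M(a) = 18 - 27/(2*a) (M(a) = 18 - 9*(4 - 1)/(a + a) = 18 - 27/(2*a))
F(m) = 18 - m - 27/(2*m) (F(m) = (18 - 27/(2*m)) - m = 18 - m - 27/(2*m))
((-7 + 0) - 16)/(F(-5) + 0) + 27 = ((-7 + 0) - 16)/((18 - 1*(-5) - 27/2/(-5)) + 0) + 27 = (-7 - 16)/((18 + 5 - 27/2*(-⅕)) + 0) + 27 = -23/((18 + 5 + 27/10) + 0) + 27 = -23/(257/10 + 0) + 27 = -23/257/10 + 27 = -23*10/257 + 27 = -230/257 + 27 = 6709/257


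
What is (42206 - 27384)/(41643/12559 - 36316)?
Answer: -281618/689941 ≈ -0.40818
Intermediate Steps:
(42206 - 27384)/(41643/12559 - 36316) = 14822/(41643*(1/12559) - 36316) = 14822/(63/19 - 36316) = 14822/(-689941/19) = 14822*(-19/689941) = -281618/689941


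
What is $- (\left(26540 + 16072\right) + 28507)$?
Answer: $-71119$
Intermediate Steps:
$- (\left(26540 + 16072\right) + 28507) = - (42612 + 28507) = \left(-1\right) 71119 = -71119$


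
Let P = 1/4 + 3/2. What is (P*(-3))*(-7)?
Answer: 147/4 ≈ 36.750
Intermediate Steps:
P = 7/4 (P = 1*(¼) + 3*(½) = ¼ + 3/2 = 7/4 ≈ 1.7500)
(P*(-3))*(-7) = ((7/4)*(-3))*(-7) = -21/4*(-7) = 147/4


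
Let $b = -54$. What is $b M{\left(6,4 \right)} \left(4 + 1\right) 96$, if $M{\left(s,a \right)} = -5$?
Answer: $129600$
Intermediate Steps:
$b M{\left(6,4 \right)} \left(4 + 1\right) 96 = - 54 \left(- 5 \left(4 + 1\right)\right) 96 = - 54 \left(\left(-5\right) 5\right) 96 = \left(-54\right) \left(-25\right) 96 = 1350 \cdot 96 = 129600$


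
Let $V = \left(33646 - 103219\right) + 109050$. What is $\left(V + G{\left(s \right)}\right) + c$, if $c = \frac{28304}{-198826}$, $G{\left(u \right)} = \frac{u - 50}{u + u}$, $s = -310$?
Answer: $\frac{121661687753}{3081803} \approx 39477.0$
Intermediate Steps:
$V = 39477$ ($V = -69573 + 109050 = 39477$)
$G{\left(u \right)} = \frac{-50 + u}{2 u}$
$c = - \frac{14152}{99413}$ ($c = 28304 \left(- \frac{1}{198826}\right) = - \frac{14152}{99413} \approx -0.14236$)
$\left(V + G{\left(s \right)}\right) + c = \left(39477 + \frac{-50 - 310}{2 \left(-310\right)}\right) - \frac{14152}{99413} = \left(39477 + \frac{1}{2} \left(- \frac{1}{310}\right) \left(-360\right)\right) - \frac{14152}{99413} = \left(39477 + \frac{18}{31}\right) - \frac{14152}{99413} = \frac{1223805}{31} - \frac{14152}{99413} = \frac{121661687753}{3081803}$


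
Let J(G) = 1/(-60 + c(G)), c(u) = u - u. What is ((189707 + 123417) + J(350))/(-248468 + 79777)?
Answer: -18787439/10121460 ≈ -1.8562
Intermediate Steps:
c(u) = 0
J(G) = -1/60 (J(G) = 1/(-60 + 0) = 1/(-60) = -1/60)
((189707 + 123417) + J(350))/(-248468 + 79777) = ((189707 + 123417) - 1/60)/(-248468 + 79777) = (313124 - 1/60)/(-168691) = (18787439/60)*(-1/168691) = -18787439/10121460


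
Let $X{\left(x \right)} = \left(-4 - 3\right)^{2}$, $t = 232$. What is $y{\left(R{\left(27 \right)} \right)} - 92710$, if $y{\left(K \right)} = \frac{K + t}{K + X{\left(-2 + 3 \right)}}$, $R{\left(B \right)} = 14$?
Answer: $- \frac{1946828}{21} \approx -92706.0$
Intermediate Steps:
$X{\left(x \right)} = 49$ ($X{\left(x \right)} = \left(-7\right)^{2} = 49$)
$y{\left(K \right)} = \frac{232 + K}{49 + K}$ ($y{\left(K \right)} = \frac{K + 232}{K + 49} = \frac{232 + K}{49 + K}$)
$y{\left(R{\left(27 \right)} \right)} - 92710 = \frac{232 + 14}{49 + 14} - 92710 = \frac{1}{63} \cdot 246 - 92710 = \frac{82}{21} - 92710 = - \frac{1946828}{21}$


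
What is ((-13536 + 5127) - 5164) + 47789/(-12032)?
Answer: -163358125/12032 ≈ -13577.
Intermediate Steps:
((-13536 + 5127) - 5164) + 47789/(-12032) = (-8409 - 5164) + 47789*(-1/12032) = -13573 - 47789/12032 = -163358125/12032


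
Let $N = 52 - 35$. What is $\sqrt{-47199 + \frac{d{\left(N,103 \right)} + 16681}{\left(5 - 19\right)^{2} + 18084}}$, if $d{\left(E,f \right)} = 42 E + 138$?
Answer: $\frac{i \sqrt{3942905454590}}{9140} \approx 217.25 i$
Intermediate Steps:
$N = 17$
$d{\left(E,f \right)} = 138 + 42 E$
$\sqrt{-47199 + \frac{d{\left(N,103 \right)} + 16681}{\left(5 - 19\right)^{2} + 18084}} = \sqrt{-47199 + \frac{\left(138 + 42 \cdot 17\right) + 16681}{\left(5 - 19\right)^{2} + 18084}} = \sqrt{-47199 + \frac{\left(138 + 714\right) + 16681}{\left(-14\right)^{2} + 18084}} = \sqrt{-47199 + \frac{852 + 16681}{196 + 18084}} = \sqrt{-47199 + \frac{17533}{18280}} = \sqrt{- \frac{862780187}{18280}} = \frac{i \sqrt{3942905454590}}{9140}$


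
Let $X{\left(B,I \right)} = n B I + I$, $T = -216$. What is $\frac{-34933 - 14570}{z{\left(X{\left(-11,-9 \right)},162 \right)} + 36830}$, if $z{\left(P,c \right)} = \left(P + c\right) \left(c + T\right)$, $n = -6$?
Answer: $- \frac{49503}{60644} \approx -0.81629$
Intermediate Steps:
$X{\left(B,I \right)} = I - 6 B I$ ($X{\left(B,I \right)} = - 6 B I + I = I - 6 B I$)
$z{\left(P,c \right)} = \left(-216 + c\right) \left(P + c\right)$ ($z{\left(P,c \right)} = \left(P + c\right) \left(c - 216\right) = \left(P + c\right) \left(-216 + c\right) = \left(-216 + c\right) \left(P + c\right)$)
$\frac{-34933 - 14570}{z{\left(X{\left(-11,-9 \right)},162 \right)} + 36830} = \frac{-34933 - 14570}{\left(162^{2} - 216 \left(- 9 \left(1 - -66\right)\right) - 34992 + - 9 \left(1 - -66\right) 162\right) + 36830} = - \frac{49503}{\left(26244 - 216 \left(- 9 \left(1 + 66\right)\right) - 34992 + - 9 \left(1 + 66\right) 162\right) + 36830} = - \frac{49503}{\left(26244 - 216 \left(\left(-9\right) 67\right) - 34992 + \left(-9\right) 67 \cdot 162\right) + 36830} = - \frac{49503}{\left(26244 - -130248 - 34992 - 97686\right) + 36830} = - \frac{49503}{\left(26244 + 130248 - 34992 - 97686\right) + 36830} = - \frac{49503}{23814 + 36830} = - \frac{49503}{60644}$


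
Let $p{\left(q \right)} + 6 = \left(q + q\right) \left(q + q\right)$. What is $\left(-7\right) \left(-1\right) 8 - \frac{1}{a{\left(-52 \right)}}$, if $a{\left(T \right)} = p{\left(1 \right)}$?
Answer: $\frac{113}{2} \approx 56.5$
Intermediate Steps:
$p{\left(q \right)} = -6 + 4 q^{2}$ ($p{\left(q \right)} = -6 + \left(q + q\right) \left(q + q\right) = -6 + 2 q 2 q = -6 + 4 q^{2}$)
$a{\left(T \right)} = -2$ ($a{\left(T \right)} = -6 + 4 \cdot 1^{2} = -6 + 4 \cdot 1 = -6 + 4 = -2$)
$\left(-7\right) \left(-1\right) 8 - \frac{1}{a{\left(-52 \right)}} = \left(-7\right) \left(-1\right) 8 - \frac{1}{-2} = 7 \cdot 8 - - \frac{1}{2} = 56 + \frac{1}{2} = \frac{113}{2}$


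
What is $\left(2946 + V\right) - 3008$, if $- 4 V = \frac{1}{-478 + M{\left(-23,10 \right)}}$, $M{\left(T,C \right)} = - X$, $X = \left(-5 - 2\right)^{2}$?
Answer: $- \frac{130695}{2108} \approx -62.0$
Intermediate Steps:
$X = 49$ ($X = \left(-7\right)^{2} = 49$)
$M{\left(T,C \right)} = -49$ ($M{\left(T,C \right)} = \left(-1\right) 49 = -49$)
$V = \frac{1}{2108}$ ($V = - \frac{1}{4 \left(-478 - 49\right)} = - \frac{1}{4 \left(-527\right)} = \left(- \frac{1}{4}\right) \left(- \frac{1}{527}\right) = \frac{1}{2108} \approx 0.00047438$)
$\left(2946 + V\right) - 3008 = \left(2946 + \frac{1}{2108}\right) - 3008 = \frac{6210169}{2108} - 3008 = - \frac{130695}{2108}$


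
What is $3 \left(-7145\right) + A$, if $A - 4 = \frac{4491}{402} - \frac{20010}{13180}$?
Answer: $- \frac{945816715}{44153} \approx -21421.0$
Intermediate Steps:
$A = \frac{602840}{44153}$ ($A = 4 + \left(\frac{4491}{402} - \frac{20010}{13180}\right) = 4 + \left(4491 \cdot \frac{1}{402} - \frac{2001}{1318}\right) = 4 + \left(\frac{1497}{134} - \frac{2001}{1318}\right) = 4 + \frac{426228}{44153} = \frac{602840}{44153} \approx 13.653$)
$3 \left(-7145\right) + A = 3 \left(-7145\right) + \frac{602840}{44153} = -21435 + \frac{602840}{44153} = - \frac{945816715}{44153}$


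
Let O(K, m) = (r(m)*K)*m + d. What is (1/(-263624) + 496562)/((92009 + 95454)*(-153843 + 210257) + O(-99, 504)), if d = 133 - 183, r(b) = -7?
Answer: 130905660687/2788057609180096 ≈ 4.6952e-5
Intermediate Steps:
d = -50
O(K, m) = -50 - 7*K*m (O(K, m) = (-7*K)*m - 50 = -7*K*m - 50 = -50 - 7*K*m)
(1/(-263624) + 496562)/((92009 + 95454)*(-153843 + 210257) + O(-99, 504)) = (1/(-263624) + 496562)/((92009 + 95454)*(-153843 + 210257) + (-50 - 7*(-99)*504)) = (-1/263624 + 496562)/(187463*56414 + (-50 + 349272)) = 130905660687/(263624*(10575537682 + 349222)) = (130905660687/263624)/10575886904 = (130905660687/263624)*(1/10575886904) = 130905660687/2788057609180096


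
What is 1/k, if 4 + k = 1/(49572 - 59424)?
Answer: -9852/39409 ≈ -0.24999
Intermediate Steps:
k = -39409/9852 (k = -4 + 1/(49572 - 59424) = -4 + 1/(-9852) = -4 - 1/9852 = -39409/9852 ≈ -4.0001)
1/k = 1/(-39409/9852) = -9852/39409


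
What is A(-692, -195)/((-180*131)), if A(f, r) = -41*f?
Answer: -7093/5895 ≈ -1.2032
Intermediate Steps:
A(-692, -195)/((-180*131)) = (-41*(-692))/((-180*131)) = 28372/(-23580) = 28372*(-1/23580) = -7093/5895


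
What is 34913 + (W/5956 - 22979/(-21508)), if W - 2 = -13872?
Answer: 1118062845897/32025412 ≈ 34912.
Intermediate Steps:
W = -13870 (W = 2 - 13872 = -13870)
34913 + (W/5956 - 22979/(-21508)) = 34913 + (-13870/5956 - 22979/(-21508)) = 34913 + (-13870*1/5956 - 22979*(-1/21508)) = 34913 + (-6935/2978 + 22979/21508) = 34913 - 40363259/32025412 = 1118062845897/32025412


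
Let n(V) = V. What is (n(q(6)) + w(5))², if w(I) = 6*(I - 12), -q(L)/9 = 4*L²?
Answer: 1790244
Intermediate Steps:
q(L) = -36*L²
w(I) = -72 + 6*I (w(I) = 6*(-12 + I) = -72 + 6*I)
(n(q(6)) + w(5))² = (-36*6² + (-72 + 6*5))² = (-36*36 + (-72 + 30))² = (-1296 - 42)² = (-1338)² = 1790244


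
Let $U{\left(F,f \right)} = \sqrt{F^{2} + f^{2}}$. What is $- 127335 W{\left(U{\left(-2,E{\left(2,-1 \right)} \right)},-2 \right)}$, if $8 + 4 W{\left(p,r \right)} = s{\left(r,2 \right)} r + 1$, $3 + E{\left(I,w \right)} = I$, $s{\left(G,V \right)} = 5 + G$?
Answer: $\frac{1655355}{4} \approx 4.1384 \cdot 10^{5}$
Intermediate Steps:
$E{\left(I,w \right)} = -3 + I$
$W{\left(p,r \right)} = - \frac{7}{4} + \frac{r \left(5 + r\right)}{4}$ ($W{\left(p,r \right)} = -2 + \frac{\left(5 + r\right) r + 1}{4} = -2 + \frac{r \left(5 + r\right) + 1}{4} = -2 + \frac{1 + r \left(5 + r\right)}{4} = -2 + \left(\frac{1}{4} + \frac{r \left(5 + r\right)}{4}\right) = - \frac{7}{4} + \frac{r \left(5 + r\right)}{4}$)
$- 127335 W{\left(U{\left(-2,E{\left(2,-1 \right)} \right)},-2 \right)} = - 127335 \left(- \frac{7}{4} + \frac{1}{4} \left(-2\right) \left(5 - 2\right)\right) = - 127335 \left(- \frac{7}{4} + \frac{1}{4} \left(-2\right) 3\right) = - 127335 \left(- \frac{7}{4} - \frac{3}{2}\right) = \left(-127335\right) \left(- \frac{13}{4}\right) = \frac{1655355}{4}$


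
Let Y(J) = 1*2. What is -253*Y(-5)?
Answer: -506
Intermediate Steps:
Y(J) = 2
-253*Y(-5) = -253*2 = -506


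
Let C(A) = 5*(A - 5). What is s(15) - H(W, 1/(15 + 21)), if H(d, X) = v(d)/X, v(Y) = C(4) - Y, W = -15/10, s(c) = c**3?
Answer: 3501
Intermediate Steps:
W = -3/2 (W = -15*1/10 = -3/2 ≈ -1.5000)
C(A) = -25 + 5*A (C(A) = 5*(-5 + A) = -25 + 5*A)
v(Y) = -5 - Y (v(Y) = (-25 + 5*4) - Y = (-25 + 20) - Y = -5 - Y)
H(d, X) = (-5 - d)/X
s(15) - H(W, 1/(15 + 21)) = 15**3 - (-5 - 1*(-3/2))/(1/(15 + 21)) = 3375 - (-5 + 3/2)/(1/36) = 3375 - (-7)/(1/36*2) = 3375 - 36*(-7)/2 = 3375 - 1*(-126) = 3375 + 126 = 3501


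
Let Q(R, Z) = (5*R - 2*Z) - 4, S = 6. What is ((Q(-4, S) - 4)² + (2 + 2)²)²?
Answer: 2611456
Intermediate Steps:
Q(R, Z) = -4 - 2*Z + 5*R (Q(R, Z) = (-2*Z + 5*R) - 4 = -4 - 2*Z + 5*R)
((Q(-4, S) - 4)² + (2 + 2)²)² = (((-4 - 2*6 + 5*(-4)) - 4)² + (2 + 2)²)² = (((-4 - 12 - 20) - 4)² + 4²)² = ((-36 - 4)² + 16)² = ((-40)² + 16)² = (1600 + 16)² = 1616² = 2611456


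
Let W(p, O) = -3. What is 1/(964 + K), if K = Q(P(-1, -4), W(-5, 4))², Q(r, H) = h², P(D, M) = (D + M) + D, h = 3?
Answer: 1/1045 ≈ 0.00095694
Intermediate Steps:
P(D, M) = M + 2*D
Q(r, H) = 9 (Q(r, H) = 3² = 9)
K = 81 (K = 9² = 81)
1/(964 + K) = 1/(964 + 81) = 1/1045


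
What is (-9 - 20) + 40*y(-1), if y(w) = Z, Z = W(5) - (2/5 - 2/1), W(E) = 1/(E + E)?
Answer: 39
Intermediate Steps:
W(E) = 1/(2*E)
Z = 17/10 (Z = (½)/5 - (2/5 - 2/1) = (½)*(⅕) - (2*(⅕) - 2*1) = ⅒ - (⅖ - 2) = ⅒ - 1*(-8/5) = ⅒ + 8/5 = 17/10 ≈ 1.7000)
y(w) = 17/10
(-9 - 20) + 40*y(-1) = (-9 - 20) + 40*(17/10) = -29 + 68 = 39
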